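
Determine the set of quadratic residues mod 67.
QRs mod 67: {1, 4, 6, 9, 10, 14, 15, 16, 17, 19, 21, 22, 23, 24, 25, 26, 29, 33, 35, 36, 37, 39, 40, 47, 49, 54, 55, 56, 59, 60, 62, 64, 65}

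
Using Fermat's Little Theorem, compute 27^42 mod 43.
By Fermat's Little Theorem, 27^{42} ≡ 1 (mod 43) since 43 is prime and gcd(27, 43) = 1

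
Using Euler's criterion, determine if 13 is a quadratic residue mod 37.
By Euler's criterion: 13^{18} ≡ 36 (mod 37). Since this equals -1 (≡ 36), 13 is not a QR.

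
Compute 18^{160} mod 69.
54

Using successive squaring:
Binary expansion of 160: 10100000
Powers of 18 mod 69 (each is the square of the previous):
  18^1 ≡ 18 (mod 69)
  18^2 ≡ 18² = 324 ≡ 48 (mod 69)
  18^4 ≡ 48² = 2304 ≡ 27 (mod 69)
  18^8 ≡ 27² = 729 ≡ 39 (mod 69)
  18^16 ≡ 39² = 1521 ≡ 3 (mod 69)
  18^32 ≡ 3² = 9 ≡ 9 (mod 69)
  18^64 ≡ 9² = 81 ≡ 12 (mod 69)
  18^128 ≡ 12² = 144 ≡ 6 (mod 69)
160 = 128 + 32, so 18^160 = 18^128 × 18^32 ≡ 6 × 9 (mod 69)
Multiplying step by step:
  6 × 9 = 54 ≡ 54 (mod 69)
Result: 18^160 ≡ 54 (mod 69)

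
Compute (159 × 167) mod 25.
3

(159 × 167) = 26553
26553 mod 25 = 3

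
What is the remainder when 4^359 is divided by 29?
Using Fermat: 4^{28} ≡ 1 (mod 29). 359 ≡ 23 (mod 28). So 4^{359} ≡ 4^{23} ≡ 13 (mod 29)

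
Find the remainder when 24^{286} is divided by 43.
By Fermat: 24^{42} ≡ 1 (mod 43). 286 = 6×42 + 34. So 24^{286} ≡ 24^{34} ≡ 23 (mod 43)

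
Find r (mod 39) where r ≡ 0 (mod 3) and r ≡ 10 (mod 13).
M = 3 × 13 = 39. M₁ = 13, y₁ ≡ 1 (mod 3). M₂ = 3, y₂ ≡ 9 (mod 13). r = 0×13×1 + 10×3×9 ≡ 36 (mod 39)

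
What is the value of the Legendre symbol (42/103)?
(42/103) = 42^{51} mod 103 = -1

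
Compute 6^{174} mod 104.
64

Using successive squaring:
Binary expansion of 174: 10101110
Powers of 6 mod 104 (each is the square of the previous):
  6^1 ≡ 6 (mod 104)
  6^2 ≡ 6² = 36 ≡ 36 (mod 104)
  6^4 ≡ 36² = 1296 ≡ 48 (mod 104)
  6^8 ≡ 48² = 2304 ≡ 16 (mod 104)
  6^16 ≡ 16² = 256 ≡ 48 (mod 104)
  6^32 ≡ 48² = 2304 ≡ 16 (mod 104)
  6^64 ≡ 16² = 256 ≡ 48 (mod 104)
  6^128 ≡ 48² = 2304 ≡ 16 (mod 104)
174 = 128 + 32 + 8 + 4 + 2, so 6^174 = 6^128 × 6^32 × 6^8 × 6^4 × 6^2 ≡ 16 × 16 × 16 × 48 × 36 (mod 104)
Multiplying step by step:
  16 × 16 = 256 ≡ 48 (mod 104)
  48 × 16 = 768 ≡ 40 (mod 104)
  40 × 48 = 1920 ≡ 48 (mod 104)
  48 × 36 = 1728 ≡ 64 (mod 104)
Result: 6^174 ≡ 64 (mod 104)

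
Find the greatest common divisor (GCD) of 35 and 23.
1

Using the Euclidean algorithm:
35 = 1 × 23 + 12
23 = 1 × 12 + 11
12 = 1 × 11 + 1
11 = 11 × 1 + 0

GCD(35, 23) = 1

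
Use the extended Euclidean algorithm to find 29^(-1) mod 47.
Extended GCD: 29(13) + 47(-8) = 1. So 29^(-1) ≡ 13 ≡ 13 (mod 47). Verify: 29 × 13 = 377 ≡ 1 (mod 47)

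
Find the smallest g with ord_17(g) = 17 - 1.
p - 1 = 16 has prime divisors 2. h is a primitive root mod 17 iff h^(16/q) ≢ 1 (mod 17) for each such q.
h = 2: 2^8 ≡ 1 (mod 17); 2^8 ≡ 1, so not a primitive root.
h = 3: 3^8 ≡ 16 (mod 17); none is 1, so 3 has order 16 and is a primitive root.
The smallest primitive root mod 17 is g = 3.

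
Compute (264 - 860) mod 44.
20

(264 - 860) = -596
-596 mod 44 = 20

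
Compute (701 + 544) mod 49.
20

(701 + 544) = 1245
1245 mod 49 = 20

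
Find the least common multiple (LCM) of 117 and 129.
5031

First find GCD(117, 129) using the Euclidean algorithm:
117 = 0 × 129 + 117
129 = 1 × 117 + 12
117 = 9 × 12 + 9
12 = 1 × 9 + 3
9 = 3 × 3 + 0
GCD(117, 129) = 3

LCM formula: LCM(a, b) = (a × b) / GCD(a, b)
LCM(117, 129) = (117 × 129) / 3
LCM(117, 129) = 15093 / 3
LCM(117, 129) = 5031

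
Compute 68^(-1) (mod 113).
5

Using Extended Euclidean Algorithm:
gcd(68, 113) = 1
Bezout coefficients: 68 × 5 + 113 × -3 = 1
So 68 × 5 ≡ 1 (mod 113)
The inverse is 5 mod 113 = 5
Verification: 68 × 5 = 340 = 3 × 113 + 1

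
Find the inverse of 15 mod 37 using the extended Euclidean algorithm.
Extended GCD: 15(5) + 37(-2) = 1. So 15^(-1) ≡ 5 ≡ 5 (mod 37). Verify: 15 × 5 = 75 ≡ 1 (mod 37)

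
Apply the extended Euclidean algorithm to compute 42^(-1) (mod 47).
Extended GCD: 42(-19) + 47(17) = 1. So 42^(-1) ≡ 28 ≡ 28 (mod 47). Verify: 42 × 28 = 1176 ≡ 1 (mod 47)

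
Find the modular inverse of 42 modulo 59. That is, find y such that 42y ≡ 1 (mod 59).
52

Using Extended Euclidean Algorithm:
gcd(42, 59) = 1
Bezout coefficients: 42 × -7 + 59 × 5 = 1
So 42 × -7 ≡ 1 (mod 59)
The inverse is -7 mod 59 = 52
Verification: 42 × 52 = 2184 = 37 × 59 + 1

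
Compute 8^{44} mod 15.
1

Using successive squaring:
Binary expansion of 44: 101100
Powers of 8 mod 15 (each is the square of the previous):
  8^1 ≡ 8 (mod 15)
  8^2 ≡ 8² = 64 ≡ 4 (mod 15)
  8^4 ≡ 4² = 16 ≡ 1 (mod 15)
  8^8 ≡ 1² = 1 ≡ 1 (mod 15)
  8^16 ≡ 1² = 1 ≡ 1 (mod 15)
  8^32 ≡ 1² = 1 ≡ 1 (mod 15)
44 = 32 + 8 + 4, so 8^44 = 8^32 × 8^8 × 8^4 ≡ 1 × 1 × 1 (mod 15)
Multiplying step by step:
  1 × 1 = 1 ≡ 1 (mod 15)
  1 × 1 = 1 ≡ 1 (mod 15)
Result: 8^44 ≡ 1 (mod 15)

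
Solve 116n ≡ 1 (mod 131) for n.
116^(-1) ≡ 96 (mod 131). Verification: 116 × 96 = 11136 ≡ 1 (mod 131)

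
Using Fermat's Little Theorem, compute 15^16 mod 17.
By Fermat's Little Theorem, 15^{16} ≡ 1 (mod 17) since 17 is prime and gcd(15, 17) = 1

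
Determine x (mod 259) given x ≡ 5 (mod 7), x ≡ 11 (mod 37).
159

Using the Chinese Remainder Theorem:
M = product of moduli = 259
For equation 1: M_1 = 37, 37 ≡ 2 (mod 7), inverse of 37 mod 7 is 4 (check: 2 × 4 = 8 ≡ 1 (mod 7))
For equation 2: M_2 = 7, 7 ≡ 7 (mod 37), inverse of 7 mod 37 is 16 (check: 7 × 16 = 112 ≡ 1 (mod 37))
Combine: x ≡ Σ r_i×M_i×(M_i⁻¹ mod m_i) = 5×37×4 + 11×7×16 = 740 + 1232 = 1972
1972 mod 259 = 159
x ≡ 159 (mod 259)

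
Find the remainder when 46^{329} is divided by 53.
By Fermat: 46^{52} ≡ 1 (mod 53). 329 = 6×52 + 17. So 46^{329} ≡ 46^{17} ≡ 16 (mod 53)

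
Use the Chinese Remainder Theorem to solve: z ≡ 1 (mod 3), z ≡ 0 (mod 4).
M = 3 × 4 = 12. M₁ = 4, y₁ ≡ 1 (mod 3). M₂ = 3, y₂ ≡ 3 (mod 4). z = 1×4×1 + 0×3×3 ≡ 4 (mod 12)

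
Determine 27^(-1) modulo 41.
27^(-1) ≡ 38 (mod 41). Verification: 27 × 38 = 1026 ≡ 1 (mod 41)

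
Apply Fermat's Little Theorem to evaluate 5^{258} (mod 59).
17

By Fermat's Little Theorem, a^(p-1) ≡ 1 (mod p) for prime p and gcd(a, p) = 1
Here p = 59, so 5^58 ≡ 1 (mod 59)
We can reduce the exponent: 258 mod 58 = 26
So 5^258 ≡ 5^26 (mod 59)
Computing: 5^26 mod 59 = 17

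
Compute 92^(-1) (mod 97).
92^(-1) ≡ 58 (mod 97). Verification: 92 × 58 = 5336 ≡ 1 (mod 97)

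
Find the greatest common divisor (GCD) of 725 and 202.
1

Using the Euclidean algorithm:
725 = 3 × 202 + 119
202 = 1 × 119 + 83
119 = 1 × 83 + 36
83 = 2 × 36 + 11
36 = 3 × 11 + 3
11 = 3 × 3 + 2
3 = 1 × 2 + 1
2 = 2 × 1 + 0

GCD(725, 202) = 1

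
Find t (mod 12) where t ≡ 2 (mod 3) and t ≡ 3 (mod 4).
M = 3 × 4 = 12. M₁ = 4, y₁ ≡ 1 (mod 3). M₂ = 3, y₂ ≡ 3 (mod 4). t = 2×4×1 + 3×3×3 ≡ 11 (mod 12)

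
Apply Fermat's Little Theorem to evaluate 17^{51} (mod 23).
20

By Fermat's Little Theorem, a^(p-1) ≡ 1 (mod p) for prime p and gcd(a, p) = 1
Here p = 23, so 17^22 ≡ 1 (mod 23)
We can reduce the exponent: 51 mod 22 = 7
So 17^51 ≡ 17^7 (mod 23)
Computing: 17^7 mod 23 = 20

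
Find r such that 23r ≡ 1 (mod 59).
23^(-1) ≡ 18 (mod 59). Verification: 23 × 18 = 414 ≡ 1 (mod 59)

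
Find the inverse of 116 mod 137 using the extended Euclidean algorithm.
Extended GCD: 116(13) + 137(-11) = 1. So 116^(-1) ≡ 13 ≡ 13 (mod 137). Verify: 116 × 13 = 1508 ≡ 1 (mod 137)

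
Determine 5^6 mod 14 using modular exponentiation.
6 = 4 + 2 (binary 110). Repeated squaring mod 14: 5^1 ≡ 5; 5^2 ≡ 5² = 25 ≡ 11; 5^4 ≡ 11² = 121 ≡ 9. Multiply: 5^6 = 5^4 × 5^2 ≡ 9 × 11 (mod 14): 9 × 11 = 99 ≡ 1. So 5^6 ≡ 1 (mod 14).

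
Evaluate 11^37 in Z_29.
Using Fermat: 11^{28} ≡ 1 (mod 29). 37 ≡ 9 (mod 28). So 11^{37} ≡ 11^{9} ≡ 2 (mod 29)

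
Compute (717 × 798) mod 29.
25

(717 × 798) = 572166
572166 mod 29 = 25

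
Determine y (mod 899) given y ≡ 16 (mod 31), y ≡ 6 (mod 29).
760

Using the Chinese Remainder Theorem:
M = product of moduli = 899
For equation 1: M_1 = 29, 29 ≡ 29 (mod 31), inverse of 29 mod 31 is 15 (check: 29 × 15 = 435 ≡ 1 (mod 31))
For equation 2: M_2 = 31, 31 ≡ 2 (mod 29), inverse of 31 mod 29 is 15 (check: 2 × 15 = 30 ≡ 1 (mod 29))
Combine: y ≡ Σ r_i×M_i×(M_i⁻¹ mod m_i) = 16×29×15 + 6×31×15 = 6960 + 2790 = 9750
9750 mod 899 = 760
y ≡ 760 (mod 899)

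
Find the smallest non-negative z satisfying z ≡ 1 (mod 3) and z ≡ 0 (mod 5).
M = 3 × 5 = 15. M₁ = 5, y₁ ≡ 2 (mod 3). M₂ = 3, y₂ ≡ 2 (mod 5). z = 1×5×2 + 0×3×2 ≡ 10 (mod 15)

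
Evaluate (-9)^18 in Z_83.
Using repeated squaring. (-9) ≡ 74 (mod 83). 18 = 16 + 2 (binary 10010). Repeated squaring mod 83: 74^1 ≡ 74; 74^2 ≡ 74² = 5476 ≡ 81; 74^4 ≡ 81² = 6561 ≡ 4; 74^8 ≡ 4² = 16 ≡ 16; 74^16 ≡ 16² = 256 ≡ 7. Multiply: (-9)^18 ≡ 74^16 × 74^2 ≡ 7 × 81 (mod 83): 7 × 81 = 567 ≡ 69. So (-9)^18 ≡ 69 (mod 83).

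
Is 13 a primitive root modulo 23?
No

To verify, check if 13^(22/q) ≢ 1 (mod 23) for each prime divisor q of 22
Divisors of 22 = 22: [1, 2, 11, 22]
  13^(22/2) = 13^11 ≡ 1 (mod 23)
  13^(22/11) = 13^2 ≡ 8 (mod 23)
Conclusion: 13 is not a primitive root modulo 23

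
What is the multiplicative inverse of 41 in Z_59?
41^(-1) ≡ 36 (mod 59). Verification: 41 × 36 = 1476 ≡ 1 (mod 59)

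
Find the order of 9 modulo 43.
Powers of 9 mod 43: 9^1≡9, 9^2≡38, 9^3≡41, 9^4≡25, 9^5≡10, 9^6≡4, 9^7≡36, 9^8≡23, 9^9≡35, 9^10≡14, 9^11≡40, 9^12≡16, 9^13≡15, 9^14≡6, 9^15≡11, 9^16≡13, 9^17≡31, 9^18≡21, 9^19≡17, 9^20≡24, 9^21≡1. Order = 21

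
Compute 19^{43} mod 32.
11

Using successive squaring:
Binary expansion of 43: 101011
Powers of 19 mod 32 (each is the square of the previous):
  19^1 ≡ 19 (mod 32)
  19^2 ≡ 19² = 361 ≡ 9 (mod 32)
  19^4 ≡ 9² = 81 ≡ 17 (mod 32)
  19^8 ≡ 17² = 289 ≡ 1 (mod 32)
  19^16 ≡ 1² = 1 ≡ 1 (mod 32)
  19^32 ≡ 1² = 1 ≡ 1 (mod 32)
43 = 32 + 8 + 2 + 1, so 19^43 = 19^32 × 19^8 × 19^2 × 19^1 ≡ 1 × 1 × 9 × 19 (mod 32)
Multiplying step by step:
  1 × 1 = 1 ≡ 1 (mod 32)
  1 × 9 = 9 ≡ 9 (mod 32)
  9 × 19 = 171 ≡ 11 (mod 32)
Result: 19^43 ≡ 11 (mod 32)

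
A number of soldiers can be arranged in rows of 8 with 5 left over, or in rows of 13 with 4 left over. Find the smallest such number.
M = 8 × 13 = 104. M₁ = 13, y₁ ≡ 5 (mod 8). M₂ = 8, y₂ ≡ 5 (mod 13). t = 5×13×5 + 4×8×5 ≡ 69 (mod 104). The smallest positive such number is 69.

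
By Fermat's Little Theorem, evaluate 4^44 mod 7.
By Fermat: 4^{6} ≡ 1 (mod 7). 44 = 7×6 + 2. So 4^{44} ≡ 4^{2} ≡ 2 (mod 7)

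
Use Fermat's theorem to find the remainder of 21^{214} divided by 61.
48

By Fermat's Little Theorem, a^(p-1) ≡ 1 (mod p) for prime p and gcd(a, p) = 1
Here p = 61, so 21^60 ≡ 1 (mod 61)
We can reduce the exponent: 214 mod 60 = 34
So 21^214 ≡ 21^34 (mod 61)
Computing: 21^34 mod 61 = 48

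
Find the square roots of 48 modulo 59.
The square roots of 48 mod 59 are 15 and 44. Verify: 15² = 225 ≡ 48 (mod 59)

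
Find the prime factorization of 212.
2^2 × 53

Divide by primes starting from smallest:
212 ÷ 2 = 106
106 ÷ 2 = 53
53 ÷ 53 = 1

212 = 2^2 × 53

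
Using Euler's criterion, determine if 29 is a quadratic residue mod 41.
By Euler's criterion: 29^{20} ≡ 40 (mod 41). Since this equals -1 (≡ 40), 29 is not a QR.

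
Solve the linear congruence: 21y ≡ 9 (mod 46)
7

Since gcd(21, 46) = 1 divides 9, a solution exists.
Multiply both sides by the inverse of 21 mod 46:
  21^(-1) mod 46 = 11
  x ≡ 11 × 9 ≡ 99 ≡ 7 (mod 46)
Verification: 21 × 7 = 147 = 3 × 46 + 9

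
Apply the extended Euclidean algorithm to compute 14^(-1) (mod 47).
Extended GCD: 14(-10) + 47(3) = 1. So 14^(-1) ≡ 37 ≡ 37 (mod 47). Verify: 14 × 37 = 518 ≡ 1 (mod 47)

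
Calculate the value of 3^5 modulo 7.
5 = 4 + 1 (binary 101). Repeated squaring mod 7: 3^1 ≡ 3; 3^2 ≡ 3² = 9 ≡ 2; 3^4 ≡ 2² = 4 ≡ 4. Multiply: 3^5 = 3^4 × 3^1 ≡ 4 × 3 (mod 7): 4 × 3 = 12 ≡ 5. So 3^5 ≡ 5 (mod 7).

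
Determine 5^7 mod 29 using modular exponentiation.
7 = 4 + 2 + 1 (binary 111). Repeated squaring mod 29: 5^1 ≡ 5; 5^2 ≡ 5² = 25 ≡ 25; 5^4 ≡ 25² = 625 ≡ 16. Multiply: 5^7 = 5^4 × 5^2 × 5^1 ≡ 16 × 25 × 5 (mod 29): 16 × 25 = 400 ≡ 23; 23 × 5 = 115 ≡ 28. So 5^7 ≡ 28 (mod 29).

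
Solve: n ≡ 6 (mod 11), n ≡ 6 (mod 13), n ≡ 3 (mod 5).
M = 11 × 13 × 5 = 715. M₁ = 65, y₁ ≡ 10 (mod 11). M₂ = 55, y₂ ≡ 9 (mod 13). M₃ = 143, y₃ ≡ 2 (mod 5). n = 6×65×10 + 6×55×9 + 3×143×2 ≡ 578 (mod 715)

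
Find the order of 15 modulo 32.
Powers of 15 mod 32: 15^1≡15, 15^2≡1. Order = 2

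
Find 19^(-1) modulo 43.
34

Using Extended Euclidean Algorithm:
gcd(19, 43) = 1
Bezout coefficients: 19 × -9 + 43 × 4 = 1
So 19 × -9 ≡ 1 (mod 43)
The inverse is -9 mod 43 = 34
Verification: 19 × 34 = 646 = 15 × 43 + 1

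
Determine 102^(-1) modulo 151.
102^(-1) ≡ 114 (mod 151). Verification: 102 × 114 = 11628 ≡ 1 (mod 151)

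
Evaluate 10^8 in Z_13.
8 = 8 (binary 1000). Repeated squaring mod 13: 10^1 ≡ 10; 10^2 ≡ 10² = 100 ≡ 9; 10^4 ≡ 9² = 81 ≡ 3; 10^8 ≡ 3² = 9 ≡ 9. So 10^8 ≡ 9 (mod 13).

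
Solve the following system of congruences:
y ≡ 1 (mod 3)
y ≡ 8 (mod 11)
19

Using the Chinese Remainder Theorem:
M = product of moduli = 33
For equation 1: M_1 = 11, 11 ≡ 2 (mod 3), inverse of 11 mod 3 is 2 (check: 2 × 2 = 4 ≡ 1 (mod 3))
For equation 2: M_2 = 3, 3 ≡ 3 (mod 11), inverse of 3 mod 11 is 4 (check: 3 × 4 = 12 ≡ 1 (mod 11))
Combine: y ≡ Σ r_i×M_i×(M_i⁻¹ mod m_i) = 1×11×2 + 8×3×4 = 22 + 96 = 118
118 mod 33 = 19
y ≡ 19 (mod 33)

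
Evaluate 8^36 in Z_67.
Using repeated squaring. 36 = 32 + 4 (binary 100100). Repeated squaring mod 67: 8^1 ≡ 8; 8^2 ≡ 8² = 64 ≡ 64; 8^4 ≡ 64² = 4096 ≡ 9; 8^8 ≡ 9² = 81 ≡ 14; 8^16 ≡ 14² = 196 ≡ 62; 8^32 ≡ 62² = 3844 ≡ 25. Multiply: 8^36 = 8^32 × 8^4 ≡ 25 × 9 (mod 67): 25 × 9 = 225 ≡ 24. So 8^36 ≡ 24 (mod 67).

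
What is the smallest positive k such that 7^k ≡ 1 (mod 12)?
Powers of 7 mod 12: 7^1≡7, 7^2≡1. Order = 2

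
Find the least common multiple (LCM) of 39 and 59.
2301

First find GCD(39, 59) using the Euclidean algorithm:
39 = 0 × 59 + 39
59 = 1 × 39 + 20
39 = 1 × 20 + 19
20 = 1 × 19 + 1
19 = 19 × 1 + 0
GCD(39, 59) = 1

LCM formula: LCM(a, b) = (a × b) / GCD(a, b)
LCM(39, 59) = (39 × 59) / 1
LCM(39, 59) = 2301 / 1
LCM(39, 59) = 2301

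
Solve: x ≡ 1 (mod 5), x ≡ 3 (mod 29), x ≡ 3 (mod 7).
M = 5 × 29 × 7 = 1015. M₁ = 203, y₁ ≡ 2 (mod 5). M₂ = 35, y₂ ≡ 5 (mod 29). M₃ = 145, y₃ ≡ 3 (mod 7). x = 1×203×2 + 3×35×5 + 3×145×3 ≡ 206 (mod 1015)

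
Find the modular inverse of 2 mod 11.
2^(-1) ≡ 6 (mod 11). Verification: 2 × 6 = 12 ≡ 1 (mod 11)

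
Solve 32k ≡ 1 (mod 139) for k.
32^(-1) ≡ 126 (mod 139). Verification: 32 × 126 = 4032 ≡ 1 (mod 139)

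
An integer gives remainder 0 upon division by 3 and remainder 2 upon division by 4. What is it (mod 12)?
M = 3 × 4 = 12. M₁ = 4, y₁ ≡ 1 (mod 3). M₂ = 3, y₂ ≡ 3 (mod 4). t = 0×4×1 + 2×3×3 ≡ 6 (mod 12). The smallest positive such number is 6.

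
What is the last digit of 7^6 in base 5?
7 ≡ 2 (mod 5). 6 = 4 + 2 (binary 110). Repeated squaring mod 5: 2^1 ≡ 2; 2^2 ≡ 2² = 4 ≡ 4; 2^4 ≡ 4² = 16 ≡ 1. Multiply: 7^6 ≡ 2^4 × 2^2 ≡ 1 × 4 (mod 5): 1 × 4 = 4 ≡ 4. So 7^6 ≡ 4 (mod 5).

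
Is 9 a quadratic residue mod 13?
By Euler's criterion: 9^{6} ≡ 1 (mod 13). Since this equals 1, 9 is a QR.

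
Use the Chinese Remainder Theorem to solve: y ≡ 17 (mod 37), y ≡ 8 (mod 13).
424

Using the Chinese Remainder Theorem:
M = product of moduli = 481
For equation 1: M_1 = 13, 13 ≡ 13 (mod 37), inverse of 13 mod 37 is 20 (check: 13 × 20 = 260 ≡ 1 (mod 37))
For equation 2: M_2 = 37, 37 ≡ 11 (mod 13), inverse of 37 mod 13 is 6 (check: 11 × 6 = 66 ≡ 1 (mod 13))
Combine: y ≡ Σ r_i×M_i×(M_i⁻¹ mod m_i) = 17×13×20 + 8×37×6 = 4420 + 1776 = 6196
6196 mod 481 = 424
y ≡ 424 (mod 481)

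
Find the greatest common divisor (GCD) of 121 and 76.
1

Using the Euclidean algorithm:
121 = 1 × 76 + 45
76 = 1 × 45 + 31
45 = 1 × 31 + 14
31 = 2 × 14 + 3
14 = 4 × 3 + 2
3 = 1 × 2 + 1
2 = 2 × 1 + 0

GCD(121, 76) = 1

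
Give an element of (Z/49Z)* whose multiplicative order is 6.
19 has order 6 mod 49 since 19^{6} ≡ 1 (mod 49) and no smaller power works.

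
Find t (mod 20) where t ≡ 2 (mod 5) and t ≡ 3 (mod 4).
M = 5 × 4 = 20. M₁ = 4, y₁ ≡ 4 (mod 5). M₂ = 5, y₂ ≡ 1 (mod 4). t = 2×4×4 + 3×5×1 ≡ 7 (mod 20)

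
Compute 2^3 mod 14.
3 = 2 + 1 (binary 11). Repeated squaring mod 14: 2^1 ≡ 2; 2^2 ≡ 2² = 4 ≡ 4. Multiply: 2^3 = 2^2 × 2^1 ≡ 4 × 2 (mod 14): 4 × 2 = 8 ≡ 8. So 2^3 ≡ 8 (mod 14).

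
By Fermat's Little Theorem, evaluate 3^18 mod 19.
By Fermat's Little Theorem, 3^{18} ≡ 1 (mod 19) since 19 is prime and gcd(3, 19) = 1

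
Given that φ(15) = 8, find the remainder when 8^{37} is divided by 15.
By Euler: 8^{8} ≡ 1 (mod 15) since gcd(8, 15) = 1. 37 = 4×8 + 5. So 8^{37} ≡ 8^{5} ≡ 8 (mod 15)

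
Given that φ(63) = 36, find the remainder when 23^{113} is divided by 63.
By Euler: 23^{36} ≡ 1 (mod 63) since gcd(23, 63) = 1. 113 = 3×36 + 5. So 23^{113} ≡ 23^{5} ≡ 11 (mod 63)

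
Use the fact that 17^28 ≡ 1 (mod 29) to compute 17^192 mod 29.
By Fermat: 17^{28} ≡ 1 (mod 29). 192 ≡ 24 (mod 28). So 17^{192} ≡ 17^{24} ≡ 1 (mod 29)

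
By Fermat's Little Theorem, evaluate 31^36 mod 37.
By Fermat's Little Theorem, 31^{36} ≡ 1 (mod 37) since 37 is prime and gcd(31, 37) = 1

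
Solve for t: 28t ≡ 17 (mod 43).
39

Since gcd(28, 43) = 1 divides 17, a solution exists.
Multiply both sides by the inverse of 28 mod 43:
  28^(-1) mod 43 = 20
  x ≡ 20 × 17 ≡ 340 ≡ 39 (mod 43)
Verification: 28 × 39 = 1092 = 25 × 43 + 17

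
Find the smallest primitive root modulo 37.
2

A primitive root g modulo p has order p-1 = 36
Prime divisors of 36: [2, 3]
g is a primitive root iff g^(36/q) ≢ 1 (mod 37) for each prime divisor q
Testing small values:
  g = 2: 2^18 ≡ 36, 2^12 ≡ 26 (mod 37) → none is 1, primitive root!
The smallest primitive root is 2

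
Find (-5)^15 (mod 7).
Using Fermat: (-5)^{6} ≡ 1 (mod 7). 15 ≡ 3 (mod 6). So (-5)^{15} ≡ (-5)^{3} ≡ 1 (mod 7)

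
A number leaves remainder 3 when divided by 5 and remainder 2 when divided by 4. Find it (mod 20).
M = 5 × 4 = 20. M₁ = 4, y₁ ≡ 4 (mod 5). M₂ = 5, y₂ ≡ 1 (mod 4). k = 3×4×4 + 2×5×1 ≡ 18 (mod 20)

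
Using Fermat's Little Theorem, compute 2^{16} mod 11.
9

By Fermat's Little Theorem, a^(p-1) ≡ 1 (mod p) for prime p and gcd(a, p) = 1
Here p = 11, so 2^10 ≡ 1 (mod 11)
We can reduce the exponent: 16 mod 10 = 6
So 2^16 ≡ 2^6 (mod 11)
Computing: 2^6 mod 11 = 9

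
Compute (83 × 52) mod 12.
8

(83 × 52) = 4316
4316 mod 12 = 8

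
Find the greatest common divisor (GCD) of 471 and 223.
1

Using the Euclidean algorithm:
471 = 2 × 223 + 25
223 = 8 × 25 + 23
25 = 1 × 23 + 2
23 = 11 × 2 + 1
2 = 2 × 1 + 0

GCD(471, 223) = 1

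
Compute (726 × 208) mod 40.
8

(726 × 208) = 151008
151008 mod 40 = 8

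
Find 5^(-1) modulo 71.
57

Using Extended Euclidean Algorithm:
gcd(5, 71) = 1
Bezout coefficients: 5 × -14 + 71 × 1 = 1
So 5 × -14 ≡ 1 (mod 71)
The inverse is -14 mod 71 = 57
Verification: 5 × 57 = 285 = 4 × 71 + 1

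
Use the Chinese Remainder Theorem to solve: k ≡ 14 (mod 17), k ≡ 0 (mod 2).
14

Using the Chinese Remainder Theorem:
M = product of moduli = 34
For equation 1: M_1 = 2, 2 ≡ 2 (mod 17), inverse of 2 mod 17 is 9 (check: 2 × 9 = 18 ≡ 1 (mod 17))
For equation 2: M_2 = 17, 17 ≡ 1 (mod 2), inverse of 17 mod 2 is 1 (check: 1 × 1 = 1 ≡ 1 (mod 2))
Combine: k ≡ Σ r_i×M_i×(M_i⁻¹ mod m_i) = 14×2×9 + 0×17×1 = 252 + 0 = 252
252 mod 34 = 14
k ≡ 14 (mod 34)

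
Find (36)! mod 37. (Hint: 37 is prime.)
By Wilson's theorem, (36)! ≡ -1 ≡ 36 (mod 37)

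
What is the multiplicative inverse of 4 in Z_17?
13

Using Extended Euclidean Algorithm:
gcd(4, 17) = 1
Bezout coefficients: 4 × -4 + 17 × 1 = 1
So 4 × -4 ≡ 1 (mod 17)
The inverse is -4 mod 17 = 13
Verification: 4 × 13 = 52 = 3 × 17 + 1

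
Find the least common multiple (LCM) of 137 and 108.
14796

First find GCD(137, 108) using the Euclidean algorithm:
137 = 1 × 108 + 29
108 = 3 × 29 + 21
29 = 1 × 21 + 8
21 = 2 × 8 + 5
8 = 1 × 5 + 3
5 = 1 × 3 + 2
3 = 1 × 2 + 1
2 = 2 × 1 + 0
GCD(137, 108) = 1

LCM formula: LCM(a, b) = (a × b) / GCD(a, b)
LCM(137, 108) = (137 × 108) / 1
LCM(137, 108) = 14796 / 1
LCM(137, 108) = 14796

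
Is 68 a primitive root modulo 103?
p - 1 = 102 has prime divisors 2, 3, 17. Check 68^(102/q) mod 103 for each: 68^(102/2) = 68^51 ≡ 1, 68^(102/3) = 68^34 ≡ 46, 68^(102/17) = 68^6 ≡ 8 (mod 103). Since 68^51 ≡ 1 (mod 103), the order of 68 divides 51 (in fact the order is 51) ≠ 102, so it is not a primitive root.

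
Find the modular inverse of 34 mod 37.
34^(-1) ≡ 12 (mod 37). Verification: 34 × 12 = 408 ≡ 1 (mod 37)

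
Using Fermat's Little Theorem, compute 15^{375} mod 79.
33

By Fermat's Little Theorem, a^(p-1) ≡ 1 (mod p) for prime p and gcd(a, p) = 1
Here p = 79, so 15^78 ≡ 1 (mod 79)
We can reduce the exponent: 375 mod 78 = 63
So 15^375 ≡ 15^63 (mod 79)
Computing: 15^63 mod 79 = 33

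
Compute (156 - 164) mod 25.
17

(156 - 164) = -8
-8 mod 25 = 17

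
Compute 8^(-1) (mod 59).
37

Using Extended Euclidean Algorithm:
gcd(8, 59) = 1
Bezout coefficients: 8 × -22 + 59 × 3 = 1
So 8 × -22 ≡ 1 (mod 59)
The inverse is -22 mod 59 = 37
Verification: 8 × 37 = 296 = 5 × 59 + 1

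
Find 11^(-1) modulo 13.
6

Using Extended Euclidean Algorithm:
gcd(11, 13) = 1
Bezout coefficients: 11 × 6 + 13 × -5 = 1
So 11 × 6 ≡ 1 (mod 13)
The inverse is 6 mod 13 = 6
Verification: 11 × 6 = 66 = 5 × 13 + 1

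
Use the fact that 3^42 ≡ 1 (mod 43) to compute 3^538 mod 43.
By Fermat: 3^{42} ≡ 1 (mod 43). 538 ≡ 34 (mod 42). So 3^{538} ≡ 3^{34} ≡ 31 (mod 43)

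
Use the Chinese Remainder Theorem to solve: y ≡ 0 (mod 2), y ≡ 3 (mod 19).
22

Using the Chinese Remainder Theorem:
M = product of moduli = 38
For equation 1: M_1 = 19, 19 ≡ 1 (mod 2), inverse of 19 mod 2 is 1 (check: 1 × 1 = 1 ≡ 1 (mod 2))
For equation 2: M_2 = 2, 2 ≡ 2 (mod 19), inverse of 2 mod 19 is 10 (check: 2 × 10 = 20 ≡ 1 (mod 19))
Combine: y ≡ Σ r_i×M_i×(M_i⁻¹ mod m_i) = 0×19×1 + 3×2×10 = 0 + 60 = 60
60 mod 38 = 22
y ≡ 22 (mod 38)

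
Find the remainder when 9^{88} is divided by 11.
By Fermat: 9^{10} ≡ 1 (mod 11). 88 = 8×10 + 8. So 9^{88} ≡ 9^{8} ≡ 3 (mod 11)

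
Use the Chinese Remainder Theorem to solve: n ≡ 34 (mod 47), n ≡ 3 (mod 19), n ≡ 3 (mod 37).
5627

Using the Chinese Remainder Theorem:
M = product of moduli = 33041
For equation 1: M_1 = 703, 703 ≡ 45 (mod 47), inverse of 703 mod 47 is 23 (check: 45 × 23 = 1035 ≡ 1 (mod 47))
For equation 2: M_2 = 1739, 1739 ≡ 10 (mod 19), inverse of 1739 mod 19 is 2 (check: 10 × 2 = 20 ≡ 1 (mod 19))
For equation 3: M_3 = 893, 893 ≡ 5 (mod 37), inverse of 893 mod 37 is 15 (check: 5 × 15 = 75 ≡ 1 (mod 37))
Combine: n ≡ Σ r_i×M_i×(M_i⁻¹ mod m_i) = 34×703×23 + 3×1739×2 + 3×893×15 = 549746 + 10434 + 40185 = 600365
600365 mod 33041 = 5627
n ≡ 5627 (mod 33041)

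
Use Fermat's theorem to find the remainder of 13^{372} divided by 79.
8

By Fermat's Little Theorem, a^(p-1) ≡ 1 (mod p) for prime p and gcd(a, p) = 1
Here p = 79, so 13^78 ≡ 1 (mod 79)
We can reduce the exponent: 372 mod 78 = 60
So 13^372 ≡ 13^60 (mod 79)
Computing: 13^60 mod 79 = 8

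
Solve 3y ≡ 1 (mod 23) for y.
3^(-1) ≡ 8 (mod 23). Verification: 3 × 8 = 24 ≡ 1 (mod 23)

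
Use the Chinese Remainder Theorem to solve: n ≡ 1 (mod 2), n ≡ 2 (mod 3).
M = 2 × 3 = 6. M₁ = 3, y₁ ≡ 1 (mod 2). M₂ = 2, y₂ ≡ 2 (mod 3). n = 1×3×1 + 2×2×2 ≡ 5 (mod 6)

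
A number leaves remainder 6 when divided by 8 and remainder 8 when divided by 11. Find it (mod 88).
M = 8 × 11 = 88. M₁ = 11, y₁ ≡ 3 (mod 8). M₂ = 8, y₂ ≡ 7 (mod 11). k = 6×11×3 + 8×8×7 ≡ 30 (mod 88)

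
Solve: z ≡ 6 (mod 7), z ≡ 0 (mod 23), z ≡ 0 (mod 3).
M = 7 × 23 × 3 = 483. M₁ = 69, y₁ ≡ 6 (mod 7). M₂ = 21, y₂ ≡ 11 (mod 23). M₃ = 161, y₃ ≡ 2 (mod 3). z = 6×69×6 + 0×21×11 + 0×161×2 ≡ 69 (mod 483)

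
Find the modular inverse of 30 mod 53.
30^(-1) ≡ 23 (mod 53). Verification: 30 × 23 = 690 ≡ 1 (mod 53)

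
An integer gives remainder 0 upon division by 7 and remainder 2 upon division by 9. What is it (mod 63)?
M = 7 × 9 = 63. M₁ = 9, y₁ ≡ 4 (mod 7). M₂ = 7, y₂ ≡ 4 (mod 9). y = 0×9×4 + 2×7×4 ≡ 56 (mod 63). The smallest positive such number is 56.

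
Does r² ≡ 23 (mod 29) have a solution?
By Euler's criterion: 23^{14} ≡ 1 (mod 29). Since this equals 1, 23 is a QR.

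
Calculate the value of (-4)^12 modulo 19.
Using repeated squaring. (-4) ≡ 15 (mod 19). 12 = 8 + 4 (binary 1100). Repeated squaring mod 19: 15^1 ≡ 15; 15^2 ≡ 15² = 225 ≡ 16; 15^4 ≡ 16² = 256 ≡ 9; 15^8 ≡ 9² = 81 ≡ 5. Multiply: (-4)^12 ≡ 15^8 × 15^4 ≡ 5 × 9 (mod 19): 5 × 9 = 45 ≡ 7. So (-4)^12 ≡ 7 (mod 19).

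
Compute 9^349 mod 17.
Using Fermat: 9^{16} ≡ 1 (mod 17). 349 ≡ 13 (mod 16). So 9^{349} ≡ 9^{13} ≡ 8 (mod 17)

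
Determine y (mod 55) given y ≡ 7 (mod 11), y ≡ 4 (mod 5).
29

Using the Chinese Remainder Theorem:
M = product of moduli = 55
For equation 1: M_1 = 5, 5 ≡ 5 (mod 11), inverse of 5 mod 11 is 9 (check: 5 × 9 = 45 ≡ 1 (mod 11))
For equation 2: M_2 = 11, 11 ≡ 1 (mod 5), inverse of 11 mod 5 is 1 (check: 1 × 1 = 1 ≡ 1 (mod 5))
Combine: y ≡ Σ r_i×M_i×(M_i⁻¹ mod m_i) = 7×5×9 + 4×11×1 = 315 + 44 = 359
359 mod 55 = 29
y ≡ 29 (mod 55)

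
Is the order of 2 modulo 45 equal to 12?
Yes, ord_45(2) = 12.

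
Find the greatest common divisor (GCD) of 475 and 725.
25

Using the Euclidean algorithm:
475 = 0 × 725 + 475
725 = 1 × 475 + 250
475 = 1 × 250 + 225
250 = 1 × 225 + 25
225 = 9 × 25 + 0

GCD(475, 725) = 25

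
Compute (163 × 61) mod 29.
25

(163 × 61) = 9943
9943 mod 29 = 25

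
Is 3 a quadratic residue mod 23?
By Euler's criterion: 3^{11} ≡ 1 (mod 23). Since this equals 1, 3 is a QR.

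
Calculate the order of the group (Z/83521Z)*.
78608

Prime factorization: 83521 = 17^4
Using the formula φ(n) = n × Π(1 - 1/p) for each prime factor p:
φ(83521) = 83521 × (1 - 1/17)
φ(83521) = 78608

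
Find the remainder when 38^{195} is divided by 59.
By Fermat: 38^{58} ≡ 1 (mod 59). 195 = 3×58 + 21. So 38^{195} ≡ 38^{21} ≡ 10 (mod 59)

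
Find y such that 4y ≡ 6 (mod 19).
11

Since gcd(4, 19) = 1 divides 6, a solution exists.
Multiply both sides by the inverse of 4 mod 19:
  4^(-1) mod 19 = 5
  x ≡ 5 × 6 ≡ 30 ≡ 11 (mod 19)
Verification: 4 × 11 = 44 = 2 × 19 + 6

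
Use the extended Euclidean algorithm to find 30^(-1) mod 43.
Extended GCD: 30(-10) + 43(7) = 1. So 30^(-1) ≡ 33 ≡ 33 (mod 43). Verify: 30 × 33 = 990 ≡ 1 (mod 43)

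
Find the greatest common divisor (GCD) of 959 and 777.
7

Using the Euclidean algorithm:
959 = 1 × 777 + 182
777 = 4 × 182 + 49
182 = 3 × 49 + 35
49 = 1 × 35 + 14
35 = 2 × 14 + 7
14 = 2 × 7 + 0

GCD(959, 777) = 7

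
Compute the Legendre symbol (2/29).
(2/29) = 2^{14} mod 29 = -1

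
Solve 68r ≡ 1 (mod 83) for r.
68^(-1) ≡ 11 (mod 83). Verification: 68 × 11 = 748 ≡ 1 (mod 83)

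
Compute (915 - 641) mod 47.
39

(915 - 641) = 274
274 mod 47 = 39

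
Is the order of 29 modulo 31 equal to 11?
No, the actual order is 10, not 11.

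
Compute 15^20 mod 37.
Using repeated squaring. 20 = 16 + 4 (binary 10100). Repeated squaring mod 37: 15^1 ≡ 15; 15^2 ≡ 15² = 225 ≡ 3; 15^4 ≡ 3² = 9 ≡ 9; 15^8 ≡ 9² = 81 ≡ 7; 15^16 ≡ 7² = 49 ≡ 12. Multiply: 15^20 = 15^16 × 15^4 ≡ 12 × 9 (mod 37): 12 × 9 = 108 ≡ 34. So 15^20 ≡ 34 (mod 37).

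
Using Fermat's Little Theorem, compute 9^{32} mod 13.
3

By Fermat's Little Theorem, a^(p-1) ≡ 1 (mod p) for prime p and gcd(a, p) = 1
Here p = 13, so 9^12 ≡ 1 (mod 13)
We can reduce the exponent: 32 mod 12 = 8
So 9^32 ≡ 9^8 (mod 13)
Computing: 9^8 mod 13 = 3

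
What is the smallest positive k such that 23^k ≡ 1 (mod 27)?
Powers of 23 mod 27: 23^1≡23, 23^2≡16, 23^3≡17, 23^4≡13, 23^5≡2, 23^6≡19, 23^7≡5, 23^8≡7, 23^9≡26, 23^10≡4, 23^11≡11, 23^12≡10, 23^13≡14, 23^14≡25, 23^15≡8, 23^16≡22, 23^17≡20, 23^18≡1. Order = 18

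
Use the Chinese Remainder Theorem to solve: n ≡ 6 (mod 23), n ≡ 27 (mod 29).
259

Using the Chinese Remainder Theorem:
M = product of moduli = 667
For equation 1: M_1 = 29, 29 ≡ 6 (mod 23), inverse of 29 mod 23 is 4 (check: 6 × 4 = 24 ≡ 1 (mod 23))
For equation 2: M_2 = 23, 23 ≡ 23 (mod 29), inverse of 23 mod 29 is 24 (check: 23 × 24 = 552 ≡ 1 (mod 29))
Combine: n ≡ Σ r_i×M_i×(M_i⁻¹ mod m_i) = 6×29×4 + 27×23×24 = 696 + 14904 = 15600
15600 mod 667 = 259
n ≡ 259 (mod 667)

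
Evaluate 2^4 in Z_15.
4 = 4 (binary 100). Repeated squaring mod 15: 2^1 ≡ 2; 2^2 ≡ 2² = 4 ≡ 4; 2^4 ≡ 4² = 16 ≡ 1. So 2^4 ≡ 1 (mod 15).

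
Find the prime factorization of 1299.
3 × 433

Divide by primes starting from smallest:
1299 ÷ 3 = 433
433 ÷ 433 = 1

1299 = 3 × 433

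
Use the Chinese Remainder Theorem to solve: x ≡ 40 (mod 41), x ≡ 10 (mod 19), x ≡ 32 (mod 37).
12094

Using the Chinese Remainder Theorem:
M = product of moduli = 28823
For equation 1: M_1 = 703, 703 ≡ 6 (mod 41), inverse of 703 mod 41 is 7 (check: 6 × 7 = 42 ≡ 1 (mod 41))
For equation 2: M_2 = 1517, 1517 ≡ 16 (mod 19), inverse of 1517 mod 19 is 6 (check: 16 × 6 = 96 ≡ 1 (mod 19))
For equation 3: M_3 = 779, 779 ≡ 2 (mod 37), inverse of 779 mod 37 is 19 (check: 2 × 19 = 38 ≡ 1 (mod 37))
Combine: x ≡ Σ r_i×M_i×(M_i⁻¹ mod m_i) = 40×703×7 + 10×1517×6 + 32×779×19 = 196840 + 91020 + 473632 = 761492
761492 mod 28823 = 12094
x ≡ 12094 (mod 28823)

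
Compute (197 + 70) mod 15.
12

(197 + 70) = 267
267 mod 15 = 12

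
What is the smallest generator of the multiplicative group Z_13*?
p - 1 = 12 has prime divisors 2, 3. h is a primitive root mod 13 iff h^(12/q) ≢ 1 (mod 13) for each such q.
h = 2: 2^6 ≡ 12, 2^4 ≡ 3 (mod 13); none is 1, so 2 has order 12 and is a primitive root.
The smallest primitive root mod 13 is g = 2.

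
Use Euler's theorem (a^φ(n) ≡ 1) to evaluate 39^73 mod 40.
By Euler: 39^{16} ≡ 1 (mod 40) since gcd(39, 40) = 1. 73 = 4×16 + 9. So 39^{73} ≡ 39^{9} ≡ 39 (mod 40)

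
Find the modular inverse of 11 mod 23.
11^(-1) ≡ 21 (mod 23). Verification: 11 × 21 = 231 ≡ 1 (mod 23)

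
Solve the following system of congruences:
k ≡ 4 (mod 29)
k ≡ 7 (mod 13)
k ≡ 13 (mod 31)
10212

Using the Chinese Remainder Theorem:
M = product of moduli = 11687
For equation 1: M_1 = 403, 403 ≡ 26 (mod 29), inverse of 403 mod 29 is 19 (check: 26 × 19 = 494 ≡ 1 (mod 29))
For equation 2: M_2 = 899, 899 ≡ 2 (mod 13), inverse of 899 mod 13 is 7 (check: 2 × 7 = 14 ≡ 1 (mod 13))
For equation 3: M_3 = 377, 377 ≡ 5 (mod 31), inverse of 377 mod 31 is 25 (check: 5 × 25 = 125 ≡ 1 (mod 31))
Combine: k ≡ Σ r_i×M_i×(M_i⁻¹ mod m_i) = 4×403×19 + 7×899×7 + 13×377×25 = 30628 + 44051 + 122525 = 197204
197204 mod 11687 = 10212
k ≡ 10212 (mod 11687)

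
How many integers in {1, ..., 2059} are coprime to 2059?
1960

Prime factorization: 2059 = 29 × 71
Using the formula φ(n) = n × Π(1 - 1/p) for each prime factor p:
φ(2059) = 2059 × (1 - 1/29) × (1 - 1/71)
φ(2059) = 1960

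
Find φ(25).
20

Prime factorization: 25 = 5^2
Using the formula φ(n) = n × Π(1 - 1/p) for each prime factor p:
φ(25) = 25 × (1 - 1/5)
φ(25) = 20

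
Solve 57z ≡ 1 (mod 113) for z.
57^(-1) ≡ 2 (mod 113). Verification: 57 × 2 = 114 ≡ 1 (mod 113)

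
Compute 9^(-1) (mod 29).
9^(-1) ≡ 13 (mod 29). Verification: 9 × 13 = 117 ≡ 1 (mod 29)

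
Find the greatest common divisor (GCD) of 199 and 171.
1

Using the Euclidean algorithm:
199 = 1 × 171 + 28
171 = 6 × 28 + 3
28 = 9 × 3 + 1
3 = 3 × 1 + 0

GCD(199, 171) = 1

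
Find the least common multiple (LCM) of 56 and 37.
2072

First find GCD(56, 37) using the Euclidean algorithm:
56 = 1 × 37 + 19
37 = 1 × 19 + 18
19 = 1 × 18 + 1
18 = 18 × 1 + 0
GCD(56, 37) = 1

LCM formula: LCM(a, b) = (a × b) / GCD(a, b)
LCM(56, 37) = (56 × 37) / 1
LCM(56, 37) = 2072 / 1
LCM(56, 37) = 2072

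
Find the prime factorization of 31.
31

Divide by primes starting from smallest:
31 ÷ 31 = 1

31 = 31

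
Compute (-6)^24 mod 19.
Using Fermat: (-6)^{18} ≡ 1 (mod 19). 24 ≡ 6 (mod 18). So (-6)^{24} ≡ (-6)^{6} ≡ 11 (mod 19)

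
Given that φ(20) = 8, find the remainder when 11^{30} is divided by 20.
By Euler: 11^{8} ≡ 1 (mod 20) since gcd(11, 20) = 1. 30 = 3×8 + 6. So 11^{30} ≡ 11^{6} ≡ 1 (mod 20)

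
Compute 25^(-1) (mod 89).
57

Using Extended Euclidean Algorithm:
gcd(25, 89) = 1
Bezout coefficients: 25 × -32 + 89 × 9 = 1
So 25 × -32 ≡ 1 (mod 89)
The inverse is -32 mod 89 = 57
Verification: 25 × 57 = 1425 = 16 × 89 + 1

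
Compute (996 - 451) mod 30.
5

(996 - 451) = 545
545 mod 30 = 5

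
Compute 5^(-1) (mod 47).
5^(-1) ≡ 19 (mod 47). Verification: 5 × 19 = 95 ≡ 1 (mod 47)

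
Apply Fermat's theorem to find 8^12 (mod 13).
By Fermat's Little Theorem, 8^{12} ≡ 1 (mod 13) since 13 is prime and gcd(8, 13) = 1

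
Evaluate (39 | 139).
(39/139) = 39^{69} mod 139 = -1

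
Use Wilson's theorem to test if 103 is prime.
(102)! mod 103 = 102. Since 102 ≡ -1 (mod 103), 103 is prime.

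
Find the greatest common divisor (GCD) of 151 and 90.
1

Using the Euclidean algorithm:
151 = 1 × 90 + 61
90 = 1 × 61 + 29
61 = 2 × 29 + 3
29 = 9 × 3 + 2
3 = 1 × 2 + 1
2 = 2 × 1 + 0

GCD(151, 90) = 1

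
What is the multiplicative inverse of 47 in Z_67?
10

Using Extended Euclidean Algorithm:
gcd(47, 67) = 1
Bezout coefficients: 47 × 10 + 67 × -7 = 1
So 47 × 10 ≡ 1 (mod 67)
The inverse is 10 mod 67 = 10
Verification: 47 × 10 = 470 = 7 × 67 + 1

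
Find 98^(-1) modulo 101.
67

Using Extended Euclidean Algorithm:
gcd(98, 101) = 1
Bezout coefficients: 98 × -34 + 101 × 33 = 1
So 98 × -34 ≡ 1 (mod 101)
The inverse is -34 mod 101 = 67
Verification: 98 × 67 = 6566 = 65 × 101 + 1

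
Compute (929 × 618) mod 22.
10

(929 × 618) = 574122
574122 mod 22 = 10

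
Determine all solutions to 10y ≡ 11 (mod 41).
38

Since gcd(10, 41) = 1 divides 11, a solution exists.
Multiply both sides by the inverse of 10 mod 41:
  10^(-1) mod 41 = 37
  x ≡ 37 × 11 ≡ 407 ≡ 38 (mod 41)
Verification: 10 × 38 = 380 = 9 × 41 + 11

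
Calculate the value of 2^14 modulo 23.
Using repeated squaring. 14 = 8 + 4 + 2 (binary 1110). Repeated squaring mod 23: 2^1 ≡ 2; 2^2 ≡ 2² = 4 ≡ 4; 2^4 ≡ 4² = 16 ≡ 16; 2^8 ≡ 16² = 256 ≡ 3. Multiply: 2^14 = 2^8 × 2^4 × 2^2 ≡ 3 × 16 × 4 (mod 23): 3 × 16 = 48 ≡ 2; 2 × 4 = 8 ≡ 8. So 2^14 ≡ 8 (mod 23).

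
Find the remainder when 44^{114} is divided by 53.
By Fermat: 44^{52} ≡ 1 (mod 53). 114 = 2×52 + 10. So 44^{114} ≡ 44^{10} ≡ 49 (mod 53)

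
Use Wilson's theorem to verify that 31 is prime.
(30)! mod 31 = 30. Since this equals -1 (mod 31), Wilson confirms 31 is prime.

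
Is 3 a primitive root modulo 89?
Yes

To verify, check if 3^(88/q) ≢ 1 (mod 89) for each prime divisor q of 88
Divisors of 88 = 88: [1, 2, 4, 8, 11, 22, 44, 88]
  3^(88/2) = 3^44 ≡ 88 (mod 89)
  3^(88/11) = 3^8 ≡ 64 (mod 89)
Conclusion: 3 is a primitive root modulo 89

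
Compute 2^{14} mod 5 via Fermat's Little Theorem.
4

By Fermat's Little Theorem, a^(p-1) ≡ 1 (mod p) for prime p and gcd(a, p) = 1
Here p = 5, so 2^4 ≡ 1 (mod 5)
We can reduce the exponent: 14 mod 4 = 2
So 2^14 ≡ 2^2 (mod 5)
Computing: 2^2 mod 5 = 4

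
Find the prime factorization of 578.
2 × 17^2

Divide by primes starting from smallest:
578 ÷ 2 = 289
289 ÷ 17 = 17
17 ÷ 17 = 1

578 = 2 × 17^2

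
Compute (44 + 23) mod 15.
7

(44 + 23) = 67
67 mod 15 = 7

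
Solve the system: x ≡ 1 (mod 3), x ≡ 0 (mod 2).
M = 3 × 2 = 6. M₁ = 2, y₁ ≡ 2 (mod 3). M₂ = 3, y₂ ≡ 1 (mod 2). x = 1×2×2 + 0×3×1 ≡ 4 (mod 6)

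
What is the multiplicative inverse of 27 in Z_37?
27^(-1) ≡ 11 (mod 37). Verification: 27 × 11 = 297 ≡ 1 (mod 37)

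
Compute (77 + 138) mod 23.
8

(77 + 138) = 215
215 mod 23 = 8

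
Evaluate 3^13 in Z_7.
Using Fermat: 3^{6} ≡ 1 (mod 7). 13 ≡ 1 (mod 6). So 3^{13} ≡ 3^{1} ≡ 3 (mod 7)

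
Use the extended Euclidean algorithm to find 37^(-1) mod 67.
Extended GCD: 37(29) + 67(-16) = 1. So 37^(-1) ≡ 29 ≡ 29 (mod 67). Verify: 37 × 29 = 1073 ≡ 1 (mod 67)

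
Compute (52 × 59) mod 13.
0

(52 × 59) = 3068
3068 mod 13 = 0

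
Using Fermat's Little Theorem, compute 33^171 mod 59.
By Fermat: 33^{58} ≡ 1 (mod 59). 171 = 2×58 + 55. So 33^{171} ≡ 33^{55} ≡ 10 (mod 59)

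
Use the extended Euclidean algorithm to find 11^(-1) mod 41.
Extended GCD: 11(15) + 41(-4) = 1. So 11^(-1) ≡ 15 ≡ 15 (mod 41). Verify: 11 × 15 = 165 ≡ 1 (mod 41)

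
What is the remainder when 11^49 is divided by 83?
Using repeated squaring. 49 = 32 + 16 + 1 (binary 110001). Repeated squaring mod 83: 11^1 ≡ 11; 11^2 ≡ 11² = 121 ≡ 38; 11^4 ≡ 38² = 1444 ≡ 33; 11^8 ≡ 33² = 1089 ≡ 10; 11^16 ≡ 10² = 100 ≡ 17; 11^32 ≡ 17² = 289 ≡ 40. Multiply: 11^49 = 11^32 × 11^16 × 11^1 ≡ 40 × 17 × 11 (mod 83): 40 × 17 = 680 ≡ 16; 16 × 11 = 176 ≡ 10. So 11^49 ≡ 10 (mod 83).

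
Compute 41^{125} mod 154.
153

Using successive squaring:
Binary expansion of 125: 1111101
Powers of 41 mod 154 (each is the square of the previous):
  41^1 ≡ 41 (mod 154)
  41^2 ≡ 41² = 1681 ≡ 141 (mod 154)
  41^4 ≡ 141² = 19881 ≡ 15 (mod 154)
  41^8 ≡ 15² = 225 ≡ 71 (mod 154)
  41^16 ≡ 71² = 5041 ≡ 113 (mod 154)
  41^32 ≡ 113² = 12769 ≡ 141 (mod 154)
  41^64 ≡ 141² = 19881 ≡ 15 (mod 154)
125 = 64 + 32 + 16 + 8 + 4 + 1, so 41^125 = 41^64 × 41^32 × 41^16 × 41^8 × 41^4 × 41^1 ≡ 15 × 141 × 113 × 71 × 15 × 41 (mod 154)
Multiplying step by step:
  15 × 141 = 2115 ≡ 113 (mod 154)
  113 × 113 = 12769 ≡ 141 (mod 154)
  141 × 71 = 10011 ≡ 1 (mod 154)
  1 × 15 = 15 ≡ 15 (mod 154)
  15 × 41 = 615 ≡ 153 (mod 154)
Result: 41^125 ≡ 153 (mod 154)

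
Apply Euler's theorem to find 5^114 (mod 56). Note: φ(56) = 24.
By Euler: 5^{24} ≡ 1 (mod 56) since gcd(5, 56) = 1. 114 = 4×24 + 18. So 5^{114} ≡ 5^{18} ≡ 1 (mod 56)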